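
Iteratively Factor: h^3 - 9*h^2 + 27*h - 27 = (h - 3)*(h^2 - 6*h + 9) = (h - 3)^2*(h - 3)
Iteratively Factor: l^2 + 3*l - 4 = (l - 1)*(l + 4)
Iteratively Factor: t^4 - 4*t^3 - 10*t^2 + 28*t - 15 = (t - 5)*(t^3 + t^2 - 5*t + 3) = (t - 5)*(t - 1)*(t^2 + 2*t - 3) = (t - 5)*(t - 1)*(t + 3)*(t - 1)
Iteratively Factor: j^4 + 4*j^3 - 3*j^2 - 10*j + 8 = (j + 2)*(j^3 + 2*j^2 - 7*j + 4) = (j - 1)*(j + 2)*(j^2 + 3*j - 4) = (j - 1)*(j + 2)*(j + 4)*(j - 1)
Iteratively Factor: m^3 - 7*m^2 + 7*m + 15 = (m - 5)*(m^2 - 2*m - 3) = (m - 5)*(m - 3)*(m + 1)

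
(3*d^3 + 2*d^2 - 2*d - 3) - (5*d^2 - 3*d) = 3*d^3 - 3*d^2 + d - 3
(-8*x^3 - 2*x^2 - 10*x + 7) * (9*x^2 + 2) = -72*x^5 - 18*x^4 - 106*x^3 + 59*x^2 - 20*x + 14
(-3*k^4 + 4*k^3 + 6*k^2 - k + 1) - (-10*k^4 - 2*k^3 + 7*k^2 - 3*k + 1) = 7*k^4 + 6*k^3 - k^2 + 2*k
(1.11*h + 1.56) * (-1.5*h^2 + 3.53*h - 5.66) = -1.665*h^3 + 1.5783*h^2 - 0.7758*h - 8.8296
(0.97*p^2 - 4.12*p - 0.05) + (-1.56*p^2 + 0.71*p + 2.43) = -0.59*p^2 - 3.41*p + 2.38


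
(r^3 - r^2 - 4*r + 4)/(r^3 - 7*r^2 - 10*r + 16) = (r - 2)/(r - 8)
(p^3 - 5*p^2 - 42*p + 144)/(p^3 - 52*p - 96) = (p - 3)/(p + 2)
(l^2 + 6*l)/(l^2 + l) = (l + 6)/(l + 1)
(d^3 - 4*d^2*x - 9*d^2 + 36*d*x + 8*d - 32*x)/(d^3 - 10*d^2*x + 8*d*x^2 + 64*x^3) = (-d^2 + 9*d - 8)/(-d^2 + 6*d*x + 16*x^2)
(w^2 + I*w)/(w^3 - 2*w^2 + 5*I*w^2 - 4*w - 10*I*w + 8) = w/(w^2 + w*(-2 + 4*I) - 8*I)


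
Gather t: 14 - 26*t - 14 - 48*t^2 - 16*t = -48*t^2 - 42*t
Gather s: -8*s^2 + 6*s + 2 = -8*s^2 + 6*s + 2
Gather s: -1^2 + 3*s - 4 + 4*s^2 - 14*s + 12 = 4*s^2 - 11*s + 7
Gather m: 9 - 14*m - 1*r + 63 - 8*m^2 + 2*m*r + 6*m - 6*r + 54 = -8*m^2 + m*(2*r - 8) - 7*r + 126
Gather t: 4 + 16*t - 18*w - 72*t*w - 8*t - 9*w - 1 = t*(8 - 72*w) - 27*w + 3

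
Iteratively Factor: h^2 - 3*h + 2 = (h - 2)*(h - 1)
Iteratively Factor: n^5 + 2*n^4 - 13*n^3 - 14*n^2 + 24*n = (n - 3)*(n^4 + 5*n^3 + 2*n^2 - 8*n) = n*(n - 3)*(n^3 + 5*n^2 + 2*n - 8) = n*(n - 3)*(n + 2)*(n^2 + 3*n - 4) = n*(n - 3)*(n - 1)*(n + 2)*(n + 4)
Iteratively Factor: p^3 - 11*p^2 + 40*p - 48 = (p - 3)*(p^2 - 8*p + 16) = (p - 4)*(p - 3)*(p - 4)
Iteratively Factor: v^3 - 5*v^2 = (v)*(v^2 - 5*v) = v^2*(v - 5)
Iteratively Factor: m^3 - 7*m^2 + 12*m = (m - 4)*(m^2 - 3*m) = m*(m - 4)*(m - 3)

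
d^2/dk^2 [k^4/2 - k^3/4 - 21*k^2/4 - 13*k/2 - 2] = 6*k^2 - 3*k/2 - 21/2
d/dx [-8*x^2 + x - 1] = 1 - 16*x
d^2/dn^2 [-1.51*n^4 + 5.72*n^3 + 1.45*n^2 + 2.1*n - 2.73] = -18.12*n^2 + 34.32*n + 2.9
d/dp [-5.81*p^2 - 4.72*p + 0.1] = -11.62*p - 4.72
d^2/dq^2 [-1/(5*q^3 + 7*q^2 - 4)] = 2*(-q^2*(15*q + 14)^2 + (15*q + 7)*(5*q^3 + 7*q^2 - 4))/(5*q^3 + 7*q^2 - 4)^3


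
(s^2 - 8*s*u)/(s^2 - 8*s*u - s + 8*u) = s/(s - 1)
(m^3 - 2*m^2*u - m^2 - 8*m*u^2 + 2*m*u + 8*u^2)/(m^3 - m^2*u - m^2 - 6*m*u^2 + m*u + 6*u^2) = (-m + 4*u)/(-m + 3*u)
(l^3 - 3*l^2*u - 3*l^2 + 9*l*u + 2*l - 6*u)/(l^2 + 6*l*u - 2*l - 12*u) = (l^2 - 3*l*u - l + 3*u)/(l + 6*u)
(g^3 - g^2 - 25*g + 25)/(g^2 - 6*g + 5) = g + 5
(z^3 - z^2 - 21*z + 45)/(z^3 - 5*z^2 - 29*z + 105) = (z - 3)/(z - 7)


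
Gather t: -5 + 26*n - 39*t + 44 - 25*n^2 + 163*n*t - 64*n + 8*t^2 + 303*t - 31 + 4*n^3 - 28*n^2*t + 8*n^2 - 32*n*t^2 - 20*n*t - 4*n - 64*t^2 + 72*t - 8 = 4*n^3 - 17*n^2 - 42*n + t^2*(-32*n - 56) + t*(-28*n^2 + 143*n + 336)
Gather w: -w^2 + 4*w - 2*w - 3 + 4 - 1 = -w^2 + 2*w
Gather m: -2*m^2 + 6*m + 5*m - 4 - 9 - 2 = -2*m^2 + 11*m - 15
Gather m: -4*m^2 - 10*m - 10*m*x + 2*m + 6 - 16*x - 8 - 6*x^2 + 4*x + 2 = -4*m^2 + m*(-10*x - 8) - 6*x^2 - 12*x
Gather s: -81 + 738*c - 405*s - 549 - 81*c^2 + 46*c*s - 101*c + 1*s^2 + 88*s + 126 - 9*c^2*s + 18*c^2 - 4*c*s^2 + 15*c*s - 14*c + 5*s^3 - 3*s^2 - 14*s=-63*c^2 + 623*c + 5*s^3 + s^2*(-4*c - 2) + s*(-9*c^2 + 61*c - 331) - 504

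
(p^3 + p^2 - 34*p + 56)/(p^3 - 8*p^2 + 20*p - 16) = (p + 7)/(p - 2)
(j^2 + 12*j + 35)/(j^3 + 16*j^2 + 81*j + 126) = (j + 5)/(j^2 + 9*j + 18)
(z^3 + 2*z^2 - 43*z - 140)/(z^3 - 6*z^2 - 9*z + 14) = (z^2 + 9*z + 20)/(z^2 + z - 2)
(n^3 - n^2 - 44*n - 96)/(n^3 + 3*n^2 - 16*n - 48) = (n - 8)/(n - 4)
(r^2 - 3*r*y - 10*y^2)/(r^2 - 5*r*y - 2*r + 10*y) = (r + 2*y)/(r - 2)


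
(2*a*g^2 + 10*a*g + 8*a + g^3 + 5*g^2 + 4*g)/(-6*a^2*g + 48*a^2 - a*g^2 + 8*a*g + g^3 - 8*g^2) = (-g^2 - 5*g - 4)/(3*a*g - 24*a - g^2 + 8*g)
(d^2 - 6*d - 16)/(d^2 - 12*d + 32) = (d + 2)/(d - 4)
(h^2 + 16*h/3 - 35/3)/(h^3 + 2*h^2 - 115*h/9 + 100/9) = 3*(h + 7)/(3*h^2 + 11*h - 20)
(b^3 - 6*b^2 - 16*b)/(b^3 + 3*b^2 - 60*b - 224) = b*(b + 2)/(b^2 + 11*b + 28)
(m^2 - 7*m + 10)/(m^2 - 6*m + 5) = (m - 2)/(m - 1)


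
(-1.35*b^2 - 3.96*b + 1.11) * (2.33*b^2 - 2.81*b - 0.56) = -3.1455*b^4 - 5.4333*b^3 + 14.4699*b^2 - 0.9015*b - 0.6216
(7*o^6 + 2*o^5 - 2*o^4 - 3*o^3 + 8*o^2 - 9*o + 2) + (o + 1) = 7*o^6 + 2*o^5 - 2*o^4 - 3*o^3 + 8*o^2 - 8*o + 3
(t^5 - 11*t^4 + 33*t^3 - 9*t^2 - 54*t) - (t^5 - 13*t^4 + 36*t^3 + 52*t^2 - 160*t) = 2*t^4 - 3*t^3 - 61*t^2 + 106*t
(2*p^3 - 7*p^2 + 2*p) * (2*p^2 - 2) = 4*p^5 - 14*p^4 + 14*p^2 - 4*p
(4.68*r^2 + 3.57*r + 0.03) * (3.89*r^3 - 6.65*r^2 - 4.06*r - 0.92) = 18.2052*r^5 - 17.2347*r^4 - 42.6246*r^3 - 18.9993*r^2 - 3.4062*r - 0.0276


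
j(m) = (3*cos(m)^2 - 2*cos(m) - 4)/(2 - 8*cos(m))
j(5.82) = 0.66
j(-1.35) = -17.32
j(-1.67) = -1.35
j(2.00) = -0.50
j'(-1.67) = -4.78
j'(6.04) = -0.34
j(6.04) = 0.54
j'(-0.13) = -0.18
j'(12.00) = -1.02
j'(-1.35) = -547.92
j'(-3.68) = 0.42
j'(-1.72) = -3.73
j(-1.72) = -1.14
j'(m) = (-6*sin(m)*cos(m) + 2*sin(m))/(2 - 8*cos(m)) - 8*(3*cos(m)^2 - 2*cos(m) - 4)*sin(m)/(2 - 8*cos(m))^2 = 3*(-cos(m) + cos(2*m) + 4)*sin(m)/(4*cos(m) - 1)^2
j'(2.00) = 1.45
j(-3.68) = -0.01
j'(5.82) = -0.75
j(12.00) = 0.75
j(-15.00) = -0.09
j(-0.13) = 0.51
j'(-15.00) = -0.59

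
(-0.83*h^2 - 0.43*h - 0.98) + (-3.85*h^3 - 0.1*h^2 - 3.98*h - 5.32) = -3.85*h^3 - 0.93*h^2 - 4.41*h - 6.3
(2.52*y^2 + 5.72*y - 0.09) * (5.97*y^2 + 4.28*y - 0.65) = 15.0444*y^4 + 44.934*y^3 + 22.3063*y^2 - 4.1032*y + 0.0585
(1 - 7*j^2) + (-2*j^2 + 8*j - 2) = -9*j^2 + 8*j - 1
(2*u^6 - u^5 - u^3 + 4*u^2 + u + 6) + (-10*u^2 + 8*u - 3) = 2*u^6 - u^5 - u^3 - 6*u^2 + 9*u + 3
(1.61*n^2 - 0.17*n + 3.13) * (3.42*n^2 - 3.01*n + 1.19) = 5.5062*n^4 - 5.4275*n^3 + 13.1322*n^2 - 9.6236*n + 3.7247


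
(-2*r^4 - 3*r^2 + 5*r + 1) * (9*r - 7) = -18*r^5 + 14*r^4 - 27*r^3 + 66*r^2 - 26*r - 7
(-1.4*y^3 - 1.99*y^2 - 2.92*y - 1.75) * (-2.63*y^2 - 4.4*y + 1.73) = 3.682*y^5 + 11.3937*y^4 + 14.0136*y^3 + 14.0078*y^2 + 2.6484*y - 3.0275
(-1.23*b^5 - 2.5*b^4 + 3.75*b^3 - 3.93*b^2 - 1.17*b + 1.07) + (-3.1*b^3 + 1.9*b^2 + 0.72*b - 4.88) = -1.23*b^5 - 2.5*b^4 + 0.65*b^3 - 2.03*b^2 - 0.45*b - 3.81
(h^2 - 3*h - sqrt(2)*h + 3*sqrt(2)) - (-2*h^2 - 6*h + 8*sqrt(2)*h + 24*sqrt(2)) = 3*h^2 - 9*sqrt(2)*h + 3*h - 21*sqrt(2)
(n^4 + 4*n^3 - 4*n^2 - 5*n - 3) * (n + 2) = n^5 + 6*n^4 + 4*n^3 - 13*n^2 - 13*n - 6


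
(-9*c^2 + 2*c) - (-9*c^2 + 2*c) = 0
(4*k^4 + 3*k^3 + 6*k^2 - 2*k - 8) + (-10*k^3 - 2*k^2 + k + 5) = 4*k^4 - 7*k^3 + 4*k^2 - k - 3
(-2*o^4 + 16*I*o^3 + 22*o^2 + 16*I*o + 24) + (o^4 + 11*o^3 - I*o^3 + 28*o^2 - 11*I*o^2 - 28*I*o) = -o^4 + 11*o^3 + 15*I*o^3 + 50*o^2 - 11*I*o^2 - 12*I*o + 24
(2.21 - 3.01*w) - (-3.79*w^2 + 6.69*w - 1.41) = 3.79*w^2 - 9.7*w + 3.62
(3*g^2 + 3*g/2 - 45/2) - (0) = 3*g^2 + 3*g/2 - 45/2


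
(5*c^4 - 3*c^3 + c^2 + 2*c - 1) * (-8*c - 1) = -40*c^5 + 19*c^4 - 5*c^3 - 17*c^2 + 6*c + 1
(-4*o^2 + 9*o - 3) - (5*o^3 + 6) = -5*o^3 - 4*o^2 + 9*o - 9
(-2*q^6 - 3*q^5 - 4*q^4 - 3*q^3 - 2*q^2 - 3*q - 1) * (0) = 0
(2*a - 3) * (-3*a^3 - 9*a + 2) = -6*a^4 + 9*a^3 - 18*a^2 + 31*a - 6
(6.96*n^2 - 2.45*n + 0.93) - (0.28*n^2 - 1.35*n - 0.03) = 6.68*n^2 - 1.1*n + 0.96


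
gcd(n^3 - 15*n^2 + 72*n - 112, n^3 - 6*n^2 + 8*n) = n - 4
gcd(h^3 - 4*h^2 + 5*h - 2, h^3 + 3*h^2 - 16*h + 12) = h^2 - 3*h + 2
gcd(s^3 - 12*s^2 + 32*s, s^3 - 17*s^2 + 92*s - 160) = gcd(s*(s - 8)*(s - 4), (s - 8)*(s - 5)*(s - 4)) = s^2 - 12*s + 32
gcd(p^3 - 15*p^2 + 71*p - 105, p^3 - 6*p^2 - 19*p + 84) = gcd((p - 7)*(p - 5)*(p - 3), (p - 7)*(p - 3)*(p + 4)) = p^2 - 10*p + 21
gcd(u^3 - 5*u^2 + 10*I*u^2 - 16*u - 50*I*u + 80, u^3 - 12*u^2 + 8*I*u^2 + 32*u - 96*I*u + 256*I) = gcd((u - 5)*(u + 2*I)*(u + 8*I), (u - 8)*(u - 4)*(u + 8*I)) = u + 8*I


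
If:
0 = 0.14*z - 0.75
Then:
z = 5.36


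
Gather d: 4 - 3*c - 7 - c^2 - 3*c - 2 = -c^2 - 6*c - 5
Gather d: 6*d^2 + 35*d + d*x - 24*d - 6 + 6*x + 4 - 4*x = 6*d^2 + d*(x + 11) + 2*x - 2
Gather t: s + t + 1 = s + t + 1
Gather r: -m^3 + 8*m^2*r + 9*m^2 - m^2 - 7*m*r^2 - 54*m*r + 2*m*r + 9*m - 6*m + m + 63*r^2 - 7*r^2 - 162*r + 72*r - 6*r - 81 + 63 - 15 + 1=-m^3 + 8*m^2 + 4*m + r^2*(56 - 7*m) + r*(8*m^2 - 52*m - 96) - 32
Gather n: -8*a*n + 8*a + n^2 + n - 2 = 8*a + n^2 + n*(1 - 8*a) - 2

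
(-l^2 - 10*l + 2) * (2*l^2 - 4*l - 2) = -2*l^4 - 16*l^3 + 46*l^2 + 12*l - 4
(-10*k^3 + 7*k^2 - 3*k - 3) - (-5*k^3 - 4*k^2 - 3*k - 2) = -5*k^3 + 11*k^2 - 1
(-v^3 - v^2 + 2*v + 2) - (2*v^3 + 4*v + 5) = -3*v^3 - v^2 - 2*v - 3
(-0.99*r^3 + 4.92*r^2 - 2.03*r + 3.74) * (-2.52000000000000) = 2.4948*r^3 - 12.3984*r^2 + 5.1156*r - 9.4248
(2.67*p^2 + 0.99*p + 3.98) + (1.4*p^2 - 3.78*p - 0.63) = 4.07*p^2 - 2.79*p + 3.35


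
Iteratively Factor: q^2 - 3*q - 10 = (q - 5)*(q + 2)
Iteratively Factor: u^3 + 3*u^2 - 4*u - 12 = (u + 3)*(u^2 - 4) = (u - 2)*(u + 3)*(u + 2)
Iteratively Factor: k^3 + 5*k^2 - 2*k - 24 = (k - 2)*(k^2 + 7*k + 12) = (k - 2)*(k + 3)*(k + 4)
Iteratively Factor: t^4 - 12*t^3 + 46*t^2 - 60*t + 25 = (t - 1)*(t^3 - 11*t^2 + 35*t - 25) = (t - 5)*(t - 1)*(t^2 - 6*t + 5) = (t - 5)^2*(t - 1)*(t - 1)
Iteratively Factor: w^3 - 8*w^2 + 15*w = (w - 3)*(w^2 - 5*w) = (w - 5)*(w - 3)*(w)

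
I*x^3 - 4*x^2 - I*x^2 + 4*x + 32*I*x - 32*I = (x - 4*I)*(x + 8*I)*(I*x - I)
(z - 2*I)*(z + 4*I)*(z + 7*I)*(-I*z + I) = -I*z^4 + 9*z^3 + I*z^3 - 9*z^2 + 6*I*z^2 + 56*z - 6*I*z - 56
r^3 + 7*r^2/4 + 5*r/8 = r*(r + 1/2)*(r + 5/4)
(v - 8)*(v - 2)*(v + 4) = v^3 - 6*v^2 - 24*v + 64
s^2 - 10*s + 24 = (s - 6)*(s - 4)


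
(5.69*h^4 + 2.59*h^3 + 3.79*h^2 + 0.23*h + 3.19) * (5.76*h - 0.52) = 32.7744*h^5 + 11.9596*h^4 + 20.4836*h^3 - 0.646*h^2 + 18.2548*h - 1.6588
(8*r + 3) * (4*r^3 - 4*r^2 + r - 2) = 32*r^4 - 20*r^3 - 4*r^2 - 13*r - 6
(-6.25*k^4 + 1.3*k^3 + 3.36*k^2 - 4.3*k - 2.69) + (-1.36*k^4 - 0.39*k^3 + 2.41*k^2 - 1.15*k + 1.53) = -7.61*k^4 + 0.91*k^3 + 5.77*k^2 - 5.45*k - 1.16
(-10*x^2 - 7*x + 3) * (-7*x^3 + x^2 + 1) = 70*x^5 + 39*x^4 - 28*x^3 - 7*x^2 - 7*x + 3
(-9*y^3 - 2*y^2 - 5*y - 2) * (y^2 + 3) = -9*y^5 - 2*y^4 - 32*y^3 - 8*y^2 - 15*y - 6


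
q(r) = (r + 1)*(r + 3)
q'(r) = 2*r + 4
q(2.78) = 21.85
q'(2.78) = 9.56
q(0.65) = 6.02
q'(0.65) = 5.30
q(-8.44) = 40.47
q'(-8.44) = -12.88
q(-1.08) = -0.15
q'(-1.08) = 1.84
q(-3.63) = 1.66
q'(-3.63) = -3.26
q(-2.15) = -0.98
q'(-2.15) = -0.30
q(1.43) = 10.76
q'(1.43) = 6.86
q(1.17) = 9.05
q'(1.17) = 6.34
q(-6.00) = 15.00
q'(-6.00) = -8.00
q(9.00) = 120.00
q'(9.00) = 22.00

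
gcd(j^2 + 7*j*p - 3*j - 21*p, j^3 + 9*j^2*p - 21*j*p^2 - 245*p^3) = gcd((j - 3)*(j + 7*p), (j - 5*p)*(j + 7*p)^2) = j + 7*p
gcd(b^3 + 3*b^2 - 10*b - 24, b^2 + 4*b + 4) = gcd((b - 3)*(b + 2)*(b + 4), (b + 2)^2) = b + 2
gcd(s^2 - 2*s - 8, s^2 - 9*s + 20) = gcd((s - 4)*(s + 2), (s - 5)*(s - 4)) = s - 4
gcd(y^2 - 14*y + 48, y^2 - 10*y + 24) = y - 6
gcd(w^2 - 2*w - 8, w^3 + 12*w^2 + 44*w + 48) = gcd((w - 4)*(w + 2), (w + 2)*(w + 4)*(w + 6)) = w + 2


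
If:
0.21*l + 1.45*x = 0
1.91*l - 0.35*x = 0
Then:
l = 0.00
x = 0.00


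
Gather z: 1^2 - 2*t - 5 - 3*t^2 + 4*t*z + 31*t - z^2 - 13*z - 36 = -3*t^2 + 29*t - z^2 + z*(4*t - 13) - 40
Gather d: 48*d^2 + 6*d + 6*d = 48*d^2 + 12*d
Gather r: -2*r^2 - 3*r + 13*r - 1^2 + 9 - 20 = -2*r^2 + 10*r - 12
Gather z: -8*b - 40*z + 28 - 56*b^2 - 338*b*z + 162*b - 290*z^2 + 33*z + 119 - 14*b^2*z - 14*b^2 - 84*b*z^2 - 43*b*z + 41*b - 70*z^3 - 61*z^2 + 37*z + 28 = -70*b^2 + 195*b - 70*z^3 + z^2*(-84*b - 351) + z*(-14*b^2 - 381*b + 30) + 175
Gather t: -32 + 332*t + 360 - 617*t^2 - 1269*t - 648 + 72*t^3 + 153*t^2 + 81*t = 72*t^3 - 464*t^2 - 856*t - 320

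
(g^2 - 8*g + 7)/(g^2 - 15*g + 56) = (g - 1)/(g - 8)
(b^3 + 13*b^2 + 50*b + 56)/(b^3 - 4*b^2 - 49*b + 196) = (b^2 + 6*b + 8)/(b^2 - 11*b + 28)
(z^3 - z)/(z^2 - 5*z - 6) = z*(z - 1)/(z - 6)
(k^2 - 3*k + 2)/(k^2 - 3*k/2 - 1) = 2*(k - 1)/(2*k + 1)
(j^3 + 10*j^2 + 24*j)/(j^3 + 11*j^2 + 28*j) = (j + 6)/(j + 7)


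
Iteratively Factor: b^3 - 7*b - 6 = (b + 1)*(b^2 - b - 6) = (b + 1)*(b + 2)*(b - 3)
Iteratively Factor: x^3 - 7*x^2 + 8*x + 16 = (x + 1)*(x^2 - 8*x + 16) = (x - 4)*(x + 1)*(x - 4)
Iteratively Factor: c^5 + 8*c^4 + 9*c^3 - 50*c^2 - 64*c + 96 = (c - 1)*(c^4 + 9*c^3 + 18*c^2 - 32*c - 96) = (c - 1)*(c + 4)*(c^3 + 5*c^2 - 2*c - 24) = (c - 1)*(c + 3)*(c + 4)*(c^2 + 2*c - 8) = (c - 1)*(c + 3)*(c + 4)^2*(c - 2)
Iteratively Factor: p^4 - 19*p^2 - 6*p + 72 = (p + 3)*(p^3 - 3*p^2 - 10*p + 24) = (p - 2)*(p + 3)*(p^2 - p - 12) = (p - 2)*(p + 3)^2*(p - 4)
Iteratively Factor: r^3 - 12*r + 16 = (r - 2)*(r^2 + 2*r - 8) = (r - 2)*(r + 4)*(r - 2)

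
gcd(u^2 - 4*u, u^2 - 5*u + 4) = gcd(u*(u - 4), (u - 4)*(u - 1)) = u - 4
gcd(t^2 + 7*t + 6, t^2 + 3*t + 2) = t + 1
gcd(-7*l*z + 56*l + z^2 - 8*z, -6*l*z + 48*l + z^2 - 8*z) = z - 8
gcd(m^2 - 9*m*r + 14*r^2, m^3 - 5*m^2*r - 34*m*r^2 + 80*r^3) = -m + 2*r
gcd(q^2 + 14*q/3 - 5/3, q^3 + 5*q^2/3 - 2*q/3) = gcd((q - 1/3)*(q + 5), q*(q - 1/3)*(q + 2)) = q - 1/3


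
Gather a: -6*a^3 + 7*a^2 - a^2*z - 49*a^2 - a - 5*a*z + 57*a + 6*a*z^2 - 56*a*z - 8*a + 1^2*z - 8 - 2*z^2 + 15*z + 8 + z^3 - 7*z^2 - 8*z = -6*a^3 + a^2*(-z - 42) + a*(6*z^2 - 61*z + 48) + z^3 - 9*z^2 + 8*z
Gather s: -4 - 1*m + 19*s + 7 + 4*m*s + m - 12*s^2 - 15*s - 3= -12*s^2 + s*(4*m + 4)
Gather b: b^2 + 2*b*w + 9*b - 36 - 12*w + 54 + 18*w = b^2 + b*(2*w + 9) + 6*w + 18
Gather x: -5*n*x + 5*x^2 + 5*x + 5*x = 5*x^2 + x*(10 - 5*n)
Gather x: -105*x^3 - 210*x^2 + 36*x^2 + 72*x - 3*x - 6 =-105*x^3 - 174*x^2 + 69*x - 6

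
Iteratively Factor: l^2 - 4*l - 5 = (l + 1)*(l - 5)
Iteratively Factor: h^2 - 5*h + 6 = (h - 3)*(h - 2)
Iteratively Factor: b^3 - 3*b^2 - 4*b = (b + 1)*(b^2 - 4*b) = b*(b + 1)*(b - 4)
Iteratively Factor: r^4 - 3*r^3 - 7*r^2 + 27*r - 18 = (r + 3)*(r^3 - 6*r^2 + 11*r - 6) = (r - 3)*(r + 3)*(r^2 - 3*r + 2) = (r - 3)*(r - 2)*(r + 3)*(r - 1)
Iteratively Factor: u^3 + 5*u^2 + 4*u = (u + 4)*(u^2 + u) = (u + 1)*(u + 4)*(u)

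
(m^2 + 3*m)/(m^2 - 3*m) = (m + 3)/(m - 3)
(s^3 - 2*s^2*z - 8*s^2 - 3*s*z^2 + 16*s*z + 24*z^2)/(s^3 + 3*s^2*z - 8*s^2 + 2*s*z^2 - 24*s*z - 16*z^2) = (s - 3*z)/(s + 2*z)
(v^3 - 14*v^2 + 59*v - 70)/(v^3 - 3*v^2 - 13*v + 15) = (v^2 - 9*v + 14)/(v^2 + 2*v - 3)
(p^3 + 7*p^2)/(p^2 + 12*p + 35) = p^2/(p + 5)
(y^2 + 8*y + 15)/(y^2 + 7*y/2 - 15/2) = 2*(y + 3)/(2*y - 3)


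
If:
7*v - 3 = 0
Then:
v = 3/7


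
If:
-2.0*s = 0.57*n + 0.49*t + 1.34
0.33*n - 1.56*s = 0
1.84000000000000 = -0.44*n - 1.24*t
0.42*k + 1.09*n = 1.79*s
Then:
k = 1.27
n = -0.75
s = -0.16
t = -1.22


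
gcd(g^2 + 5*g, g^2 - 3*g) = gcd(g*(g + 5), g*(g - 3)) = g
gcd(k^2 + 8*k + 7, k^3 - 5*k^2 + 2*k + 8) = k + 1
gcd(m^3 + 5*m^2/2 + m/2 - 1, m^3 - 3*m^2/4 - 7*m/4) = m + 1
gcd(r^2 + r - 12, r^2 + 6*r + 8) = r + 4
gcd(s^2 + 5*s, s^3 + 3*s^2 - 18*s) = s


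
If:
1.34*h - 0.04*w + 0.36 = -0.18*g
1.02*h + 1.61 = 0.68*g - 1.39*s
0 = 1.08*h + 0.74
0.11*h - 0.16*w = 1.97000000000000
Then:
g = 0.26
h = -0.69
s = -0.53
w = -12.78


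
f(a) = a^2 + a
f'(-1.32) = -1.64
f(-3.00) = 6.00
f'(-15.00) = -29.00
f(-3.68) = 9.86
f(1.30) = 2.99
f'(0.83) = 2.66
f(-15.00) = 210.00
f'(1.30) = 3.60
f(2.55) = 9.05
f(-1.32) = 0.42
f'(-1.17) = -1.34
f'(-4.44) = -7.88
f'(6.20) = 13.40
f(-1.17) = 0.20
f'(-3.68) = -6.36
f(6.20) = 44.64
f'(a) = 2*a + 1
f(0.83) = 1.52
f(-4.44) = 15.27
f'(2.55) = 6.10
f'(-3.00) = -5.00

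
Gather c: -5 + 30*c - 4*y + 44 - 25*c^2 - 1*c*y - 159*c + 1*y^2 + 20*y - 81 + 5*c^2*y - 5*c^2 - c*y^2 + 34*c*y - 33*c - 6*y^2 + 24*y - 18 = c^2*(5*y - 30) + c*(-y^2 + 33*y - 162) - 5*y^2 + 40*y - 60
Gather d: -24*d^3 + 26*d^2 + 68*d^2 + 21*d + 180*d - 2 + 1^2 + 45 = -24*d^3 + 94*d^2 + 201*d + 44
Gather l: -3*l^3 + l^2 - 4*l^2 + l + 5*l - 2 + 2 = -3*l^3 - 3*l^2 + 6*l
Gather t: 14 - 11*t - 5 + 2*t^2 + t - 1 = 2*t^2 - 10*t + 8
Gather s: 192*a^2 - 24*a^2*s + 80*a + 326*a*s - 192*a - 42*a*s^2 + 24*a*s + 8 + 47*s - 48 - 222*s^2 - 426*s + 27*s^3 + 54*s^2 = 192*a^2 - 112*a + 27*s^3 + s^2*(-42*a - 168) + s*(-24*a^2 + 350*a - 379) - 40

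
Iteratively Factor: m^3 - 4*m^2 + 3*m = (m - 1)*(m^2 - 3*m) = (m - 3)*(m - 1)*(m)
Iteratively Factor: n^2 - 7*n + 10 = (n - 2)*(n - 5)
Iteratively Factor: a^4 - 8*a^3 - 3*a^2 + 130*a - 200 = (a - 5)*(a^3 - 3*a^2 - 18*a + 40) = (a - 5)*(a - 2)*(a^2 - a - 20) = (a - 5)*(a - 2)*(a + 4)*(a - 5)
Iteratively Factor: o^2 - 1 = (o - 1)*(o + 1)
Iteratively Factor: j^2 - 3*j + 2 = (j - 1)*(j - 2)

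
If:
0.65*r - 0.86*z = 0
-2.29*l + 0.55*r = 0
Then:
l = 0.317769566677864*z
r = 1.32307692307692*z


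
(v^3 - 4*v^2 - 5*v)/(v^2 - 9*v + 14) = v*(v^2 - 4*v - 5)/(v^2 - 9*v + 14)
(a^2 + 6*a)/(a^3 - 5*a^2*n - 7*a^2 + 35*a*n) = (a + 6)/(a^2 - 5*a*n - 7*a + 35*n)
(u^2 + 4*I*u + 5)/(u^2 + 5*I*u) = (u - I)/u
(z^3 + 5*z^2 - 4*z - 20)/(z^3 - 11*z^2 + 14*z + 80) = (z^2 + 3*z - 10)/(z^2 - 13*z + 40)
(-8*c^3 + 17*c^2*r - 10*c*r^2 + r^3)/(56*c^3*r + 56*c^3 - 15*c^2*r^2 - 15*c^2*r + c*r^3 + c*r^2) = (c^2 - 2*c*r + r^2)/(c*(-7*c*r - 7*c + r^2 + r))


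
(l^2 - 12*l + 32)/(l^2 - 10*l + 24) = (l - 8)/(l - 6)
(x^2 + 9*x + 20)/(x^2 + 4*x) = (x + 5)/x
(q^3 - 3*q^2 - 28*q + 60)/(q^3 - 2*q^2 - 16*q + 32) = (q^2 - q - 30)/(q^2 - 16)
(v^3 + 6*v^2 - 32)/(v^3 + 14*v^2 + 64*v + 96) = (v - 2)/(v + 6)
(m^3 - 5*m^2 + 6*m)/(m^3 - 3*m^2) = (m - 2)/m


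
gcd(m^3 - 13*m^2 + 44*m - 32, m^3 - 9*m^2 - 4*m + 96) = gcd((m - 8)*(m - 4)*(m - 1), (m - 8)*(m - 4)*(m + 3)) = m^2 - 12*m + 32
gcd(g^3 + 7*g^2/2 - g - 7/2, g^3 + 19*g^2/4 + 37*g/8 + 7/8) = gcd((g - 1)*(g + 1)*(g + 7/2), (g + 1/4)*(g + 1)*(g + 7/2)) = g^2 + 9*g/2 + 7/2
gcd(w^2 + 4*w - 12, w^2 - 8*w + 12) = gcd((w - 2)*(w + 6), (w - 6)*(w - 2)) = w - 2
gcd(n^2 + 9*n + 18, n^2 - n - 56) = 1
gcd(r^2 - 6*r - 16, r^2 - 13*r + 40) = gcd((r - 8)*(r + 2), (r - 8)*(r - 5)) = r - 8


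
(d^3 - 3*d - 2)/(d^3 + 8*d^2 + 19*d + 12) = (d^2 - d - 2)/(d^2 + 7*d + 12)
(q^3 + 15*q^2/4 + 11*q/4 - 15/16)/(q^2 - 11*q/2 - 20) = (8*q^2 + 10*q - 3)/(8*(q - 8))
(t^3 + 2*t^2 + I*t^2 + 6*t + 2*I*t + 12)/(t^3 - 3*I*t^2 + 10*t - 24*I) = (t + 2)/(t - 4*I)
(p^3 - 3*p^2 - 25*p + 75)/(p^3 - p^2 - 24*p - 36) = (-p^3 + 3*p^2 + 25*p - 75)/(-p^3 + p^2 + 24*p + 36)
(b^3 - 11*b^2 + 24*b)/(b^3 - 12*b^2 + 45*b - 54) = b*(b - 8)/(b^2 - 9*b + 18)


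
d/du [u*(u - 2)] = 2*u - 2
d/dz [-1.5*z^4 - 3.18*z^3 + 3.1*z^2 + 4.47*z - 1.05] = -6.0*z^3 - 9.54*z^2 + 6.2*z + 4.47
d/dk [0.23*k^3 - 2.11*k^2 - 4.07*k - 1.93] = 0.69*k^2 - 4.22*k - 4.07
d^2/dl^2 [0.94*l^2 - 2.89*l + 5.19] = 1.88000000000000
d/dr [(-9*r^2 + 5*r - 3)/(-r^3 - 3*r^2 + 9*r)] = (-9*r^4 + 10*r^3 - 75*r^2 - 18*r + 27)/(r^2*(r^4 + 6*r^3 - 9*r^2 - 54*r + 81))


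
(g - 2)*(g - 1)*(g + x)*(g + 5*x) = g^4 + 6*g^3*x - 3*g^3 + 5*g^2*x^2 - 18*g^2*x + 2*g^2 - 15*g*x^2 + 12*g*x + 10*x^2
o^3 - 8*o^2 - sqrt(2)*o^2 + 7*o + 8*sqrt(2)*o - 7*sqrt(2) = (o - 7)*(o - 1)*(o - sqrt(2))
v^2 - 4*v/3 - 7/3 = (v - 7/3)*(v + 1)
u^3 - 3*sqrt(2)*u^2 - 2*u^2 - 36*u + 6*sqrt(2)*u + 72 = (u - 2)*(u - 6*sqrt(2))*(u + 3*sqrt(2))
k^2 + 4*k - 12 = (k - 2)*(k + 6)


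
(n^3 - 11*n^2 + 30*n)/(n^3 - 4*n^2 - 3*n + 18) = n*(n^2 - 11*n + 30)/(n^3 - 4*n^2 - 3*n + 18)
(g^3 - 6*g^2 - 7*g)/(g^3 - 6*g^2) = (g^2 - 6*g - 7)/(g*(g - 6))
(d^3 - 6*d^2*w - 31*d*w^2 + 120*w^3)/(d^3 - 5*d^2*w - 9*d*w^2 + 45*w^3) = (-d^2 + 3*d*w + 40*w^2)/(-d^2 + 2*d*w + 15*w^2)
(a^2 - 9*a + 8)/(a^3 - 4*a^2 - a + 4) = (a - 8)/(a^2 - 3*a - 4)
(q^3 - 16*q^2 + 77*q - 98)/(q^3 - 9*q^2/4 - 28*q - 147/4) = 4*(q^2 - 9*q + 14)/(4*q^2 + 19*q + 21)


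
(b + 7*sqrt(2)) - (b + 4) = -4 + 7*sqrt(2)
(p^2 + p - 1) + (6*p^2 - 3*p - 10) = 7*p^2 - 2*p - 11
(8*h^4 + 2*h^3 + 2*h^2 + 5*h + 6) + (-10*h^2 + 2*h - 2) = 8*h^4 + 2*h^3 - 8*h^2 + 7*h + 4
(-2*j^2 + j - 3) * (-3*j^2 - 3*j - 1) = 6*j^4 + 3*j^3 + 8*j^2 + 8*j + 3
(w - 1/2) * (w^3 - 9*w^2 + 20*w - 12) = w^4 - 19*w^3/2 + 49*w^2/2 - 22*w + 6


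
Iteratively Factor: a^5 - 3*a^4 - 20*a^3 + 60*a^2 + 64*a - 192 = (a + 2)*(a^4 - 5*a^3 - 10*a^2 + 80*a - 96) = (a + 2)*(a + 4)*(a^3 - 9*a^2 + 26*a - 24) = (a - 4)*(a + 2)*(a + 4)*(a^2 - 5*a + 6) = (a - 4)*(a - 3)*(a + 2)*(a + 4)*(a - 2)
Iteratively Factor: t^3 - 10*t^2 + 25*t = (t - 5)*(t^2 - 5*t) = t*(t - 5)*(t - 5)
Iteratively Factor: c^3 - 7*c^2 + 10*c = (c - 5)*(c^2 - 2*c) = (c - 5)*(c - 2)*(c)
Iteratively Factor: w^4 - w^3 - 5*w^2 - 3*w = (w)*(w^3 - w^2 - 5*w - 3) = w*(w + 1)*(w^2 - 2*w - 3) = w*(w + 1)^2*(w - 3)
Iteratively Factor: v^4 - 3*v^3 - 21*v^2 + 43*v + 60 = (v + 1)*(v^3 - 4*v^2 - 17*v + 60) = (v - 5)*(v + 1)*(v^2 + v - 12) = (v - 5)*(v + 1)*(v + 4)*(v - 3)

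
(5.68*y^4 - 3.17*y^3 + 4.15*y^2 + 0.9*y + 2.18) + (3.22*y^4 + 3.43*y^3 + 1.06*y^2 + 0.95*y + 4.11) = 8.9*y^4 + 0.26*y^3 + 5.21*y^2 + 1.85*y + 6.29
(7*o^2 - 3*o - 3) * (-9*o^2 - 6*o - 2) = -63*o^4 - 15*o^3 + 31*o^2 + 24*o + 6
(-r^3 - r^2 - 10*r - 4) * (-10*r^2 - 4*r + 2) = 10*r^5 + 14*r^4 + 102*r^3 + 78*r^2 - 4*r - 8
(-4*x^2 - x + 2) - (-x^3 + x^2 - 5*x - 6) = x^3 - 5*x^2 + 4*x + 8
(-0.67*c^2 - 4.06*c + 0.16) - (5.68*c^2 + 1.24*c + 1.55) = -6.35*c^2 - 5.3*c - 1.39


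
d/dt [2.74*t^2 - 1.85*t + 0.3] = 5.48*t - 1.85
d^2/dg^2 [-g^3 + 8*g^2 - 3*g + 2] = 16 - 6*g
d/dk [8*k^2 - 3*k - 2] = 16*k - 3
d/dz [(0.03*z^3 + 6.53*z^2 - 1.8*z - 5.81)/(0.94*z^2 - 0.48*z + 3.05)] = (0.0282*z^4 - 0.0288000000000004*z^3 - 1.1679*z^2 + 50.7558*z - 8.2788)/(0.8836*z^4 - 0.9024*z^3 + 5.9644*z^2 - 2.928*z + 9.3025)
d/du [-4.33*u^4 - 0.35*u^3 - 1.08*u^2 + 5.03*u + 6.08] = -17.32*u^3 - 1.05*u^2 - 2.16*u + 5.03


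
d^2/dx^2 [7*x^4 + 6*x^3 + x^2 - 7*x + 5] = 84*x^2 + 36*x + 2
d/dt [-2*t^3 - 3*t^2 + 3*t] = -6*t^2 - 6*t + 3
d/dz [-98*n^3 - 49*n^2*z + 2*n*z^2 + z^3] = -49*n^2 + 4*n*z + 3*z^2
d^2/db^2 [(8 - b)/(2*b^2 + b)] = 8*(-b^3 + 24*b^2 + 12*b + 2)/(b^3*(8*b^3 + 12*b^2 + 6*b + 1))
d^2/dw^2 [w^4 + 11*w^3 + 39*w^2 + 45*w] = 12*w^2 + 66*w + 78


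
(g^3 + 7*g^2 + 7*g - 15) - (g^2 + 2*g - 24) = g^3 + 6*g^2 + 5*g + 9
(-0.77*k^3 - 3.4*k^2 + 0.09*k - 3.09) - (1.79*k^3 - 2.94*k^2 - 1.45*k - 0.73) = -2.56*k^3 - 0.46*k^2 + 1.54*k - 2.36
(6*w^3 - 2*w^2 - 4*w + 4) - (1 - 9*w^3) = 15*w^3 - 2*w^2 - 4*w + 3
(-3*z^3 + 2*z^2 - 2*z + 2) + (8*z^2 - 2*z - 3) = -3*z^3 + 10*z^2 - 4*z - 1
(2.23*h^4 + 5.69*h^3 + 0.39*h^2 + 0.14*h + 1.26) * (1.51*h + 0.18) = 3.3673*h^5 + 8.9933*h^4 + 1.6131*h^3 + 0.2816*h^2 + 1.9278*h + 0.2268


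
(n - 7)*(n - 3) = n^2 - 10*n + 21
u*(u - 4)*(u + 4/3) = u^3 - 8*u^2/3 - 16*u/3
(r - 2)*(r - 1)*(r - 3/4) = r^3 - 15*r^2/4 + 17*r/4 - 3/2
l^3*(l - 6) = l^4 - 6*l^3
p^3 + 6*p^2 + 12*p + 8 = (p + 2)^3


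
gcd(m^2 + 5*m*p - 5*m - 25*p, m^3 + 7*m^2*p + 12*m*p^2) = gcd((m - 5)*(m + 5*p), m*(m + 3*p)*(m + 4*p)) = 1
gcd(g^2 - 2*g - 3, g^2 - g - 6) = g - 3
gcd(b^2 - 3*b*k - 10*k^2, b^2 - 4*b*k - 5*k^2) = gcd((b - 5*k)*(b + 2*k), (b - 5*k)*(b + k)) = b - 5*k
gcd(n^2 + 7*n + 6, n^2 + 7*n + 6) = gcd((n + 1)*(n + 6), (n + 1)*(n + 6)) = n^2 + 7*n + 6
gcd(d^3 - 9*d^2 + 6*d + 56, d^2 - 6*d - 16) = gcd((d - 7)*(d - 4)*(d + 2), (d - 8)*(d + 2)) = d + 2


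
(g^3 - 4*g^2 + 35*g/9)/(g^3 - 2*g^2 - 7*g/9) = (3*g - 5)/(3*g + 1)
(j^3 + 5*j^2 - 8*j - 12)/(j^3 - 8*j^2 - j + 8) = (j^2 + 4*j - 12)/(j^2 - 9*j + 8)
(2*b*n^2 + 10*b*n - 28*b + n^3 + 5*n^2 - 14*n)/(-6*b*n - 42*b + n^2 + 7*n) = (-2*b*n + 4*b - n^2 + 2*n)/(6*b - n)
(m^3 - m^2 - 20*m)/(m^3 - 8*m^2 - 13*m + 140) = m/(m - 7)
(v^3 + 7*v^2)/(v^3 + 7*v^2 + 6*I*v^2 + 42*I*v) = v/(v + 6*I)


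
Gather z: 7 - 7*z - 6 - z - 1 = -8*z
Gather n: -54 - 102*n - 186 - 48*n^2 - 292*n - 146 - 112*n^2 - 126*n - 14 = -160*n^2 - 520*n - 400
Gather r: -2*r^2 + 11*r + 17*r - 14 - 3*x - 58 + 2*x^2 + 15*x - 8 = -2*r^2 + 28*r + 2*x^2 + 12*x - 80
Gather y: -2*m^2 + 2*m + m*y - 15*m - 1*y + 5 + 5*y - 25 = -2*m^2 - 13*m + y*(m + 4) - 20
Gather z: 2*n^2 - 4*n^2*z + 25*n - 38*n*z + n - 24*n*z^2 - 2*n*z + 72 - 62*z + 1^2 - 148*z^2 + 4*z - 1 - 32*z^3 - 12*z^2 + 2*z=2*n^2 + 26*n - 32*z^3 + z^2*(-24*n - 160) + z*(-4*n^2 - 40*n - 56) + 72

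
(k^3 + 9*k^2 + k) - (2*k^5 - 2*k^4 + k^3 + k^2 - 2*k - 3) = -2*k^5 + 2*k^4 + 8*k^2 + 3*k + 3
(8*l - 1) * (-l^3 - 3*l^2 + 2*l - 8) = -8*l^4 - 23*l^3 + 19*l^2 - 66*l + 8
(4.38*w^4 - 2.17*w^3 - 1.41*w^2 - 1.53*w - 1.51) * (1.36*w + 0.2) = 5.9568*w^5 - 2.0752*w^4 - 2.3516*w^3 - 2.3628*w^2 - 2.3596*w - 0.302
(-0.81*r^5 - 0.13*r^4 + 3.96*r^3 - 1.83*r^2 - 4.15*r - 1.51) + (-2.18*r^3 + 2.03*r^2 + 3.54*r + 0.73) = -0.81*r^5 - 0.13*r^4 + 1.78*r^3 + 0.2*r^2 - 0.61*r - 0.78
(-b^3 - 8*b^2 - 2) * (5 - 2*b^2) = 2*b^5 + 16*b^4 - 5*b^3 - 36*b^2 - 10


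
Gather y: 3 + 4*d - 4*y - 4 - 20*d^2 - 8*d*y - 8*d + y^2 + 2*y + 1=-20*d^2 - 4*d + y^2 + y*(-8*d - 2)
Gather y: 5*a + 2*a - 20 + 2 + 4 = 7*a - 14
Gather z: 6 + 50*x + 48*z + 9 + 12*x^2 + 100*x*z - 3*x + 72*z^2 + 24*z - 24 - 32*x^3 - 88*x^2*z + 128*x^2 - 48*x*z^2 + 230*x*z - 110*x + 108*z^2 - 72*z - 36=-32*x^3 + 140*x^2 - 63*x + z^2*(180 - 48*x) + z*(-88*x^2 + 330*x) - 45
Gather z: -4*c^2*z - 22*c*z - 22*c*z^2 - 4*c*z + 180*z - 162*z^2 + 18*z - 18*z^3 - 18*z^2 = -18*z^3 + z^2*(-22*c - 180) + z*(-4*c^2 - 26*c + 198)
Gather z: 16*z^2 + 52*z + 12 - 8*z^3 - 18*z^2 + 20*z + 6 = -8*z^3 - 2*z^2 + 72*z + 18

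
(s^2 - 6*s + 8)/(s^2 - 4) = (s - 4)/(s + 2)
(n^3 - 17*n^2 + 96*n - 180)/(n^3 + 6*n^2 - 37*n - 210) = (n^2 - 11*n + 30)/(n^2 + 12*n + 35)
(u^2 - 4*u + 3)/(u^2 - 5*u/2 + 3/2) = 2*(u - 3)/(2*u - 3)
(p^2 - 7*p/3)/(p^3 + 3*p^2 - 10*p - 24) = p*(3*p - 7)/(3*(p^3 + 3*p^2 - 10*p - 24))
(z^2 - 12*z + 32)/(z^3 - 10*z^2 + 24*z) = (z - 8)/(z*(z - 6))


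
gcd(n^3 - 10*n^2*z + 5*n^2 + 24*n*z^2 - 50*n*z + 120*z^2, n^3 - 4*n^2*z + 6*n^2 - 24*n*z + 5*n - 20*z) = -n^2 + 4*n*z - 5*n + 20*z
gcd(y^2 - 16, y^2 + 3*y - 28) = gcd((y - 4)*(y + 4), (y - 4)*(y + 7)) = y - 4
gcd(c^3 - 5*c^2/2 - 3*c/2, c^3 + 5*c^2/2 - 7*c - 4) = c + 1/2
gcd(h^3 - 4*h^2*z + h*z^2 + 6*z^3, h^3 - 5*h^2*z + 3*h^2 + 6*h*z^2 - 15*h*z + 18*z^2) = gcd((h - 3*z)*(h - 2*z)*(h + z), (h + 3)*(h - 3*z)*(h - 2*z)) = h^2 - 5*h*z + 6*z^2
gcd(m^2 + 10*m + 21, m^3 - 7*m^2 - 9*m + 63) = m + 3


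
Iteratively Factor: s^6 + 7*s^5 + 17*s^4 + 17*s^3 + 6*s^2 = (s)*(s^5 + 7*s^4 + 17*s^3 + 17*s^2 + 6*s) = s*(s + 1)*(s^4 + 6*s^3 + 11*s^2 + 6*s) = s*(s + 1)^2*(s^3 + 5*s^2 + 6*s) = s*(s + 1)^2*(s + 2)*(s^2 + 3*s) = s*(s + 1)^2*(s + 2)*(s + 3)*(s)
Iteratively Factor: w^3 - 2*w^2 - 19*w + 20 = (w - 1)*(w^2 - w - 20) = (w - 5)*(w - 1)*(w + 4)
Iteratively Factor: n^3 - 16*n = (n + 4)*(n^2 - 4*n) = (n - 4)*(n + 4)*(n)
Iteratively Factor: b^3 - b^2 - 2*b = (b)*(b^2 - b - 2) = b*(b + 1)*(b - 2)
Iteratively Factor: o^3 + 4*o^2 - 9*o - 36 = (o - 3)*(o^2 + 7*o + 12) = (o - 3)*(o + 3)*(o + 4)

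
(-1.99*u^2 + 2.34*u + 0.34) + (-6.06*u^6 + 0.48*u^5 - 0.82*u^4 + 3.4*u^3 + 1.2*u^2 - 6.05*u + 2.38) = -6.06*u^6 + 0.48*u^5 - 0.82*u^4 + 3.4*u^3 - 0.79*u^2 - 3.71*u + 2.72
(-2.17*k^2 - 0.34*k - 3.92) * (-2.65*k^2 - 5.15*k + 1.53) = 5.7505*k^4 + 12.0765*k^3 + 8.8189*k^2 + 19.6678*k - 5.9976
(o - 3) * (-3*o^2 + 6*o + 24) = -3*o^3 + 15*o^2 + 6*o - 72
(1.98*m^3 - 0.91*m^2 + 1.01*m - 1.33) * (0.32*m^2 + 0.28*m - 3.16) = 0.6336*m^5 + 0.2632*m^4 - 6.1884*m^3 + 2.7328*m^2 - 3.564*m + 4.2028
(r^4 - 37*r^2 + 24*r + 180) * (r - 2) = r^5 - 2*r^4 - 37*r^3 + 98*r^2 + 132*r - 360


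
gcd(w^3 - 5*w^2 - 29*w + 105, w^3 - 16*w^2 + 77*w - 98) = w - 7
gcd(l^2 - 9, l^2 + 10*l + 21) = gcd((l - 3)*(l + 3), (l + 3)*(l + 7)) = l + 3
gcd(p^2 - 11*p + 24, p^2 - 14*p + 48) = p - 8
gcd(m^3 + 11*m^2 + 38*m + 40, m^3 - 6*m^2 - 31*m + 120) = m + 5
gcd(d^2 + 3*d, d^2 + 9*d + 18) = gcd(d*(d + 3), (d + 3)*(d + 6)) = d + 3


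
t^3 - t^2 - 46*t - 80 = (t - 8)*(t + 2)*(t + 5)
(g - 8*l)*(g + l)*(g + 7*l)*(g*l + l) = g^4*l + g^3*l - 57*g^2*l^3 - 56*g*l^4 - 57*g*l^3 - 56*l^4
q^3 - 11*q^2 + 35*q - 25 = (q - 5)^2*(q - 1)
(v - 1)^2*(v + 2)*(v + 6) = v^4 + 6*v^3 - 3*v^2 - 16*v + 12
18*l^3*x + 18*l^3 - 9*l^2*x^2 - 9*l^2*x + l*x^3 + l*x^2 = (-6*l + x)*(-3*l + x)*(l*x + l)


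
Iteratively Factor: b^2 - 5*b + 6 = (b - 2)*(b - 3)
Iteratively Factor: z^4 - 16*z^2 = (z)*(z^3 - 16*z) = z*(z + 4)*(z^2 - 4*z) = z^2*(z + 4)*(z - 4)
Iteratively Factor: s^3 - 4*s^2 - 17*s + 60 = (s - 3)*(s^2 - s - 20) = (s - 5)*(s - 3)*(s + 4)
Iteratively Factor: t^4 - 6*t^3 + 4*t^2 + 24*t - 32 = (t - 4)*(t^3 - 2*t^2 - 4*t + 8) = (t - 4)*(t - 2)*(t^2 - 4) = (t - 4)*(t - 2)*(t + 2)*(t - 2)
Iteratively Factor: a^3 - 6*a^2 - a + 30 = (a + 2)*(a^2 - 8*a + 15) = (a - 5)*(a + 2)*(a - 3)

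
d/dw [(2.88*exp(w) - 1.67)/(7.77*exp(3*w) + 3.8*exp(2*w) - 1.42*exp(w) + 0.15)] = (-44.7552*exp(3*w) + 27.9837*exp(2*w) + 12.692*exp(w) - 1.9394)*exp(w)/(60.3729*exp(6*w) + 59.052*exp(5*w) - 7.6268*exp(4*w) - 8.461*exp(3*w) + 3.1564*exp(2*w) - 0.426*exp(w) + 0.0225)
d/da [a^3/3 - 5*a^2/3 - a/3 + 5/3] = a^2 - 10*a/3 - 1/3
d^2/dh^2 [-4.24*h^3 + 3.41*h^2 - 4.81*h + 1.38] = 6.82 - 25.44*h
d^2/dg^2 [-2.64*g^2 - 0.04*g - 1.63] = -5.28000000000000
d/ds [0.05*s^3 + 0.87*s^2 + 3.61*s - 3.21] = 0.15*s^2 + 1.74*s + 3.61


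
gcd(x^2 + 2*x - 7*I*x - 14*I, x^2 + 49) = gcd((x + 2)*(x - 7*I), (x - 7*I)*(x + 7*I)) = x - 7*I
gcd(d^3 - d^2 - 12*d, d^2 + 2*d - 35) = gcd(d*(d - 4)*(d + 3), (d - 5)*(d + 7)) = 1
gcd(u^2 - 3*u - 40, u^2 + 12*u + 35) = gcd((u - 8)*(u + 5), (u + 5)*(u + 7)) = u + 5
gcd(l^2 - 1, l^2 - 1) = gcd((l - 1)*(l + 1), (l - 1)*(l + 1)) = l^2 - 1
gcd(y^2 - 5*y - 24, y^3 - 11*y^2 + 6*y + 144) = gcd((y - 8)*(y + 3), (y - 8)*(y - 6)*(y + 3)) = y^2 - 5*y - 24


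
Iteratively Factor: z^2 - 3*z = (z - 3)*(z)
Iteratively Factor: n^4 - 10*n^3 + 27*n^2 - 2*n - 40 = (n - 2)*(n^3 - 8*n^2 + 11*n + 20) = (n - 2)*(n + 1)*(n^2 - 9*n + 20) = (n - 4)*(n - 2)*(n + 1)*(n - 5)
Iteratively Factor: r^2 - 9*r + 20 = (r - 5)*(r - 4)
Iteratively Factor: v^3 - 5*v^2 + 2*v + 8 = (v - 4)*(v^2 - v - 2) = (v - 4)*(v - 2)*(v + 1)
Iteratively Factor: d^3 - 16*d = (d)*(d^2 - 16) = d*(d + 4)*(d - 4)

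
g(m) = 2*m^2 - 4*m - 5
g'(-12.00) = -52.00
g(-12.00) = 331.00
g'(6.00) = 20.00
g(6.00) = 43.00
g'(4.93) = 15.72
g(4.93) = 23.89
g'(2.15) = 4.60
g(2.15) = -4.36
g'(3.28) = 9.12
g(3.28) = 3.40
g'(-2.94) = -15.76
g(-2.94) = 24.05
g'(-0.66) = -6.64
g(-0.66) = -1.49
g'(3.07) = 8.28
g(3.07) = 1.57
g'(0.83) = -0.68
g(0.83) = -6.94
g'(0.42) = -2.32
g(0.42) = -6.33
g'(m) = 4*m - 4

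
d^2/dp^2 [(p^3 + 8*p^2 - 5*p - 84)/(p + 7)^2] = 60/(p^3 + 21*p^2 + 147*p + 343)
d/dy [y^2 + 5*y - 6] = 2*y + 5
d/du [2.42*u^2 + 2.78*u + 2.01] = 4.84*u + 2.78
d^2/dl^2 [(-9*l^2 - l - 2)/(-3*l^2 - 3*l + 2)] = 144*(-l^3 + 3*l^2 + l + 1)/(27*l^6 + 81*l^5 + 27*l^4 - 81*l^3 - 18*l^2 + 36*l - 8)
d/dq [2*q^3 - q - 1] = 6*q^2 - 1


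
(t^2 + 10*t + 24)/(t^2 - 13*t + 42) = (t^2 + 10*t + 24)/(t^2 - 13*t + 42)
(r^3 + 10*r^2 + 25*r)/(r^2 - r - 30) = r*(r + 5)/(r - 6)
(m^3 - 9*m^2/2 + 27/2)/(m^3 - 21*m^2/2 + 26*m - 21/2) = (2*m^2 - 3*m - 9)/(2*m^2 - 15*m + 7)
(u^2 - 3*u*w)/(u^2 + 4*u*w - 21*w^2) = u/(u + 7*w)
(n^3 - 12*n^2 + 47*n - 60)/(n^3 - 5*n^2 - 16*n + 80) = (n - 3)/(n + 4)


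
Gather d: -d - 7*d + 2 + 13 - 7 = 8 - 8*d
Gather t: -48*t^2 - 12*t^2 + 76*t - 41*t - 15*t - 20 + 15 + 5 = -60*t^2 + 20*t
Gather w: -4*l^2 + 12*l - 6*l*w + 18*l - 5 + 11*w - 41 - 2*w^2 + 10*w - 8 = -4*l^2 + 30*l - 2*w^2 + w*(21 - 6*l) - 54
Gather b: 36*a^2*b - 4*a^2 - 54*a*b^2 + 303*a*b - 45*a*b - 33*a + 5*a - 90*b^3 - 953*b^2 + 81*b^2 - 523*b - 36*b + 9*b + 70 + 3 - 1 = -4*a^2 - 28*a - 90*b^3 + b^2*(-54*a - 872) + b*(36*a^2 + 258*a - 550) + 72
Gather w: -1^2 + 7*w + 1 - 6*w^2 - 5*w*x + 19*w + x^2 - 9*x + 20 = -6*w^2 + w*(26 - 5*x) + x^2 - 9*x + 20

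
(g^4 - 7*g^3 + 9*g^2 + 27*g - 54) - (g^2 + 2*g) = g^4 - 7*g^3 + 8*g^2 + 25*g - 54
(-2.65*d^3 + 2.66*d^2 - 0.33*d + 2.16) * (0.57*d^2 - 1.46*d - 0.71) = -1.5105*d^5 + 5.3852*d^4 - 2.1902*d^3 - 0.1756*d^2 - 2.9193*d - 1.5336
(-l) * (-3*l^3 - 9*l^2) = 3*l^4 + 9*l^3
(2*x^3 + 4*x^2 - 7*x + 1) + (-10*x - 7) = 2*x^3 + 4*x^2 - 17*x - 6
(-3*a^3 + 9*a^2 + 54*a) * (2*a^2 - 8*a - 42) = -6*a^5 + 42*a^4 + 162*a^3 - 810*a^2 - 2268*a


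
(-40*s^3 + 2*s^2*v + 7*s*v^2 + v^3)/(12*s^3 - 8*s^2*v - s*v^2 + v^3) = (-20*s^2 - 9*s*v - v^2)/(6*s^2 - s*v - v^2)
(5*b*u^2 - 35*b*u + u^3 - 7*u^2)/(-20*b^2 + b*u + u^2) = u*(u - 7)/(-4*b + u)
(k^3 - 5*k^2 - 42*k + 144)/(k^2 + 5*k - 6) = (k^2 - 11*k + 24)/(k - 1)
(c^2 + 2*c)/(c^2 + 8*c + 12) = c/(c + 6)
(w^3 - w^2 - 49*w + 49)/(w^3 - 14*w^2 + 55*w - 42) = (w + 7)/(w - 6)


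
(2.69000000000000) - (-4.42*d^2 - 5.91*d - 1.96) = 4.42*d^2 + 5.91*d + 4.65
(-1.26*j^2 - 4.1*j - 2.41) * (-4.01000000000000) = 5.0526*j^2 + 16.441*j + 9.6641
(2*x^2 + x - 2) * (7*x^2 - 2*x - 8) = 14*x^4 + 3*x^3 - 32*x^2 - 4*x + 16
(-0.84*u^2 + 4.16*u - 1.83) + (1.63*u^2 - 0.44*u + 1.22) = 0.79*u^2 + 3.72*u - 0.61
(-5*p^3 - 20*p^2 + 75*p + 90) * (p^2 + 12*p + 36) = -5*p^5 - 80*p^4 - 345*p^3 + 270*p^2 + 3780*p + 3240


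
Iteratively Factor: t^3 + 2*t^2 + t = (t + 1)*(t^2 + t) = (t + 1)^2*(t)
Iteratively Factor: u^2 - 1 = (u - 1)*(u + 1)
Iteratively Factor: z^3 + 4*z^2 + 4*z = (z + 2)*(z^2 + 2*z) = (z + 2)^2*(z)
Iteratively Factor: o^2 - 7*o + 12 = (o - 3)*(o - 4)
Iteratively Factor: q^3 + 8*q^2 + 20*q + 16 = (q + 2)*(q^2 + 6*q + 8) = (q + 2)*(q + 4)*(q + 2)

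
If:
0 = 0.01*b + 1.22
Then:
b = -122.00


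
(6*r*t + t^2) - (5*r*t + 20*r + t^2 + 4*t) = r*t - 20*r - 4*t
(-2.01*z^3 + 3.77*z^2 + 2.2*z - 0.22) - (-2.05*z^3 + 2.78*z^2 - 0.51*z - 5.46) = 0.04*z^3 + 0.99*z^2 + 2.71*z + 5.24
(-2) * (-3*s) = 6*s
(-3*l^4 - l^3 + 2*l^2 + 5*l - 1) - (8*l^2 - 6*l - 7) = -3*l^4 - l^3 - 6*l^2 + 11*l + 6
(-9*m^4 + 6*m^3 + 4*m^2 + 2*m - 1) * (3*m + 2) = -27*m^5 + 24*m^3 + 14*m^2 + m - 2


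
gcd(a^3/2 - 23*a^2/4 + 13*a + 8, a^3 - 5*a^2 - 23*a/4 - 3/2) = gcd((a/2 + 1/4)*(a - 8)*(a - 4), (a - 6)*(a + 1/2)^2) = a + 1/2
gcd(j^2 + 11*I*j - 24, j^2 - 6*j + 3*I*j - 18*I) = j + 3*I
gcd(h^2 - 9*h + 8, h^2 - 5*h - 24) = h - 8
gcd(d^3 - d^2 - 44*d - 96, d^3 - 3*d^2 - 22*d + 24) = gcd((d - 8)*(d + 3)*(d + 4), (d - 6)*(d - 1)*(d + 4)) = d + 4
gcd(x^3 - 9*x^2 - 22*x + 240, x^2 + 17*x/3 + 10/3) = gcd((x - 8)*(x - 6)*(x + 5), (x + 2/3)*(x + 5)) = x + 5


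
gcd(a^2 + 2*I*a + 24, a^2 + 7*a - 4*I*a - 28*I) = a - 4*I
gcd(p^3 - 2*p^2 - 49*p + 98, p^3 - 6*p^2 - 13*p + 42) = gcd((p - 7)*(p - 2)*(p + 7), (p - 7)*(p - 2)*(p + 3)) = p^2 - 9*p + 14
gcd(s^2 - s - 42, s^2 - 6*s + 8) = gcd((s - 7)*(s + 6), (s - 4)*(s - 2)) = 1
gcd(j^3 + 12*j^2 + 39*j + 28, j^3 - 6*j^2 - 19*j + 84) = j + 4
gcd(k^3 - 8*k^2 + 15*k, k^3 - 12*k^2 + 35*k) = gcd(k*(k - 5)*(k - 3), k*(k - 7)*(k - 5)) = k^2 - 5*k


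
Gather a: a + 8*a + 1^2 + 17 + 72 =9*a + 90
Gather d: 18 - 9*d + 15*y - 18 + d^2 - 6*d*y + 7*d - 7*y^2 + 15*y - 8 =d^2 + d*(-6*y - 2) - 7*y^2 + 30*y - 8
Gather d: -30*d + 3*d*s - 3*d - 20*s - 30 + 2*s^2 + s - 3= d*(3*s - 33) + 2*s^2 - 19*s - 33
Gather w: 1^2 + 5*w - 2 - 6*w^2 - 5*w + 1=-6*w^2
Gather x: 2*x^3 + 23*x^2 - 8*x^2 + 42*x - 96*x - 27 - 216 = 2*x^3 + 15*x^2 - 54*x - 243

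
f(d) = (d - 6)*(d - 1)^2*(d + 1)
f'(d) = (d - 6)*(d - 1)^2 + (d - 6)*(d + 1)*(2*d - 2) + (d - 1)^2*(d + 1)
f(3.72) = -79.62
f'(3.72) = -40.49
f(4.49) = -100.97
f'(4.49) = -9.39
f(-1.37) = 15.32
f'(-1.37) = -56.40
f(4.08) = -92.53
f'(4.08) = -30.11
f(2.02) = -12.51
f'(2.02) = -25.52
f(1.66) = -5.03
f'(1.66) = -15.97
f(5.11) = -91.86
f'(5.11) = 43.48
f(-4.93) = 1510.50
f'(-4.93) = -1032.00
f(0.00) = -6.00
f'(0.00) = 7.00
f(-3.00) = 288.00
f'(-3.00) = -320.00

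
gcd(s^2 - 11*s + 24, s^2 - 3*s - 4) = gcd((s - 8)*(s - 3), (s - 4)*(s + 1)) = 1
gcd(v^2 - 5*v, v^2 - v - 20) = v - 5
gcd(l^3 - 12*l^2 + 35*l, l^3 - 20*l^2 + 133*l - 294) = l - 7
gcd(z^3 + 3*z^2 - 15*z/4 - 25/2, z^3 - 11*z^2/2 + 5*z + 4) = z - 2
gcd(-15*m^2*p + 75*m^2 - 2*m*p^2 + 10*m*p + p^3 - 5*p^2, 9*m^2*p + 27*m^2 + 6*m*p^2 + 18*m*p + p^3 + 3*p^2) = 3*m + p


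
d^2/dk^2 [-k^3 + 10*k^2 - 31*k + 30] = 20 - 6*k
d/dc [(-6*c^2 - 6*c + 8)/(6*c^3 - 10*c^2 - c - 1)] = 2*(18*c^4 + 36*c^3 - 99*c^2 + 86*c + 7)/(36*c^6 - 120*c^5 + 88*c^4 + 8*c^3 + 21*c^2 + 2*c + 1)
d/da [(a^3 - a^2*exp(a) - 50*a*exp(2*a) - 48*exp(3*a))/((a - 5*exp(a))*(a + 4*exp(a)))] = (a^4 - 60*a^3*exp(2*a) - 2*a^3*exp(a) - 114*a^2*exp(3*a) - 9*a^2*exp(2*a) + 96*a*exp(4*a) + 136*a*exp(3*a) + 960*exp(5*a) + 952*exp(4*a))/(a^4 - 2*a^3*exp(a) - 39*a^2*exp(2*a) + 40*a*exp(3*a) + 400*exp(4*a))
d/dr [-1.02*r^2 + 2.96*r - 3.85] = 2.96 - 2.04*r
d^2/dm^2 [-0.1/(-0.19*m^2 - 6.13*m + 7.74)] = (-0.00722*m^2 - 0.23294*m + 0.1*(0.38*m + 6.13)*(0.76*m + 12.26) + 0.29412)/(0.19*m^2 + 6.13*m - 7.74)^3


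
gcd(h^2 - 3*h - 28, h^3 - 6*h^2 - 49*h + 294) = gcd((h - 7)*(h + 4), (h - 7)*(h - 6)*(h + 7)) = h - 7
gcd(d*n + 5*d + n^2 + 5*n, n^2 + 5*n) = n + 5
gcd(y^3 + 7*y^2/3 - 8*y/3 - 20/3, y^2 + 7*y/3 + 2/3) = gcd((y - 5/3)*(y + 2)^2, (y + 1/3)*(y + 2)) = y + 2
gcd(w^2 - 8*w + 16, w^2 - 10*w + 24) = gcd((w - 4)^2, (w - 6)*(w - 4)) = w - 4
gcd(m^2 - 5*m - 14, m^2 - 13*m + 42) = m - 7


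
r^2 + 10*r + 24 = (r + 4)*(r + 6)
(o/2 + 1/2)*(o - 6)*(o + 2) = o^3/2 - 3*o^2/2 - 8*o - 6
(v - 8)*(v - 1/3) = v^2 - 25*v/3 + 8/3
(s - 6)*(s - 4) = s^2 - 10*s + 24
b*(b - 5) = b^2 - 5*b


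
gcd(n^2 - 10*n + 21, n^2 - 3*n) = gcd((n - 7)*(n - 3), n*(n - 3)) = n - 3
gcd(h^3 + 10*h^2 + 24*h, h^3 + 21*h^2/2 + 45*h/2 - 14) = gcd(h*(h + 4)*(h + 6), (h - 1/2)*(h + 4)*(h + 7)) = h + 4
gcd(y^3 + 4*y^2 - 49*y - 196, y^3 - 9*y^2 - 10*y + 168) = y^2 - 3*y - 28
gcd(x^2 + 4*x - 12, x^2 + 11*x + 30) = x + 6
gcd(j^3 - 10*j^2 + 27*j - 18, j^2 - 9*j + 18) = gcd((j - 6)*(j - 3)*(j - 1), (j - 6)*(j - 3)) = j^2 - 9*j + 18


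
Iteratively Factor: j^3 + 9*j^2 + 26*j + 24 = (j + 2)*(j^2 + 7*j + 12) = (j + 2)*(j + 4)*(j + 3)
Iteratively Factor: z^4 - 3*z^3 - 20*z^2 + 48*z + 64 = (z + 4)*(z^3 - 7*z^2 + 8*z + 16) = (z - 4)*(z + 4)*(z^2 - 3*z - 4) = (z - 4)*(z + 1)*(z + 4)*(z - 4)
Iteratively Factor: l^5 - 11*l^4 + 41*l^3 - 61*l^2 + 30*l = (l)*(l^4 - 11*l^3 + 41*l^2 - 61*l + 30) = l*(l - 3)*(l^3 - 8*l^2 + 17*l - 10) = l*(l - 3)*(l - 1)*(l^2 - 7*l + 10) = l*(l - 3)*(l - 2)*(l - 1)*(l - 5)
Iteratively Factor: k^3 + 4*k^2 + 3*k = (k)*(k^2 + 4*k + 3) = k*(k + 3)*(k + 1)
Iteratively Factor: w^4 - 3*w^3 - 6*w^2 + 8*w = (w)*(w^3 - 3*w^2 - 6*w + 8) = w*(w - 1)*(w^2 - 2*w - 8) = w*(w - 4)*(w - 1)*(w + 2)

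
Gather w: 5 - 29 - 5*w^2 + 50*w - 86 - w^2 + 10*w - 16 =-6*w^2 + 60*w - 126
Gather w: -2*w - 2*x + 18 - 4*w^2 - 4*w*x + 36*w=-4*w^2 + w*(34 - 4*x) - 2*x + 18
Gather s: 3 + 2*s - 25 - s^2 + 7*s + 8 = -s^2 + 9*s - 14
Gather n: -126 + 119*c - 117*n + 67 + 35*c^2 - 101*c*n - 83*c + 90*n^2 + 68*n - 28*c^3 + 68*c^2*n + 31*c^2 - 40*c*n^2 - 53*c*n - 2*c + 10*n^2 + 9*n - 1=-28*c^3 + 66*c^2 + 34*c + n^2*(100 - 40*c) + n*(68*c^2 - 154*c - 40) - 60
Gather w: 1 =1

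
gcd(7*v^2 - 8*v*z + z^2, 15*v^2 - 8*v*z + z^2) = 1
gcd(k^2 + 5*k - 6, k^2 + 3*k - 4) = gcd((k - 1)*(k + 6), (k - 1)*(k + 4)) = k - 1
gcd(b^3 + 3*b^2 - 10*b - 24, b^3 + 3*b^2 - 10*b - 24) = b^3 + 3*b^2 - 10*b - 24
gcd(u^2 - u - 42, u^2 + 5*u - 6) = u + 6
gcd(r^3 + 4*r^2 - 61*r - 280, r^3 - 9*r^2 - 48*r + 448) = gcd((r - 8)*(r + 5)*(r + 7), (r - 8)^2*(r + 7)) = r^2 - r - 56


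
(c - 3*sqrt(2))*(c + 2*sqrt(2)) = c^2 - sqrt(2)*c - 12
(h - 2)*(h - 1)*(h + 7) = h^3 + 4*h^2 - 19*h + 14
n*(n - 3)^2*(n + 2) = n^4 - 4*n^3 - 3*n^2 + 18*n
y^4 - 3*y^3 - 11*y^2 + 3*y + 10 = (y - 5)*(y - 1)*(y + 1)*(y + 2)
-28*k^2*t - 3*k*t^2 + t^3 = t*(-7*k + t)*(4*k + t)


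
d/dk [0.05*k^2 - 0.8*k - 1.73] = 0.1*k - 0.8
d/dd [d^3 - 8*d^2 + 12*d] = 3*d^2 - 16*d + 12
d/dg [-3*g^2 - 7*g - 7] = -6*g - 7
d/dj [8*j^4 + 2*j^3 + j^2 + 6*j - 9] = 32*j^3 + 6*j^2 + 2*j + 6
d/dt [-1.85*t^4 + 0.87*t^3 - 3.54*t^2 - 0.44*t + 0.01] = -7.4*t^3 + 2.61*t^2 - 7.08*t - 0.44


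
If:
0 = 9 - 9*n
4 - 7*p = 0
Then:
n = 1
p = 4/7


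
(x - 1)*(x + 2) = x^2 + x - 2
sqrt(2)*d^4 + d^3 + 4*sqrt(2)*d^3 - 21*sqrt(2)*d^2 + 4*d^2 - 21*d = d*(d - 3)*(d + 7)*(sqrt(2)*d + 1)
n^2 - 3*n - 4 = (n - 4)*(n + 1)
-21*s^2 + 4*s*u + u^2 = (-3*s + u)*(7*s + u)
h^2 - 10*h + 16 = (h - 8)*(h - 2)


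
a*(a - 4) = a^2 - 4*a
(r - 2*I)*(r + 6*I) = r^2 + 4*I*r + 12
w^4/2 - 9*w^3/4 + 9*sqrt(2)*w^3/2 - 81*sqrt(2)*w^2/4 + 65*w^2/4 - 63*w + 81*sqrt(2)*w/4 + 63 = (w/2 + sqrt(2))*(w - 3)*(w - 3/2)*(w + 7*sqrt(2))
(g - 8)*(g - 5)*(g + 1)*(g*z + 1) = g^4*z - 12*g^3*z + g^3 + 27*g^2*z - 12*g^2 + 40*g*z + 27*g + 40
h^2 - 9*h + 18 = (h - 6)*(h - 3)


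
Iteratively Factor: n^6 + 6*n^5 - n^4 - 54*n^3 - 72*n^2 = (n + 2)*(n^5 + 4*n^4 - 9*n^3 - 36*n^2) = (n + 2)*(n + 4)*(n^4 - 9*n^2) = n*(n + 2)*(n + 4)*(n^3 - 9*n) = n*(n + 2)*(n + 3)*(n + 4)*(n^2 - 3*n) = n^2*(n + 2)*(n + 3)*(n + 4)*(n - 3)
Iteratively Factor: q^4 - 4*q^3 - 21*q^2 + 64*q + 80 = (q + 1)*(q^3 - 5*q^2 - 16*q + 80) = (q - 4)*(q + 1)*(q^2 - q - 20) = (q - 5)*(q - 4)*(q + 1)*(q + 4)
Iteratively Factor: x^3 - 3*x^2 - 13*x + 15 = (x - 1)*(x^2 - 2*x - 15) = (x - 1)*(x + 3)*(x - 5)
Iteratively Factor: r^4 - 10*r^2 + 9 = (r - 1)*(r^3 + r^2 - 9*r - 9) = (r - 3)*(r - 1)*(r^2 + 4*r + 3) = (r - 3)*(r - 1)*(r + 3)*(r + 1)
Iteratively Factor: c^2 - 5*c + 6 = (c - 2)*(c - 3)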